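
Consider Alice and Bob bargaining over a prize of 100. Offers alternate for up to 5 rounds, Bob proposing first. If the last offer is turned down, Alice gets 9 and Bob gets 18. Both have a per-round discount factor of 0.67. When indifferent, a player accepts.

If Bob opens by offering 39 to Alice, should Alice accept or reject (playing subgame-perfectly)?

Accept

Work out Alice's continuation value if the offer is rejected.
Round 5 (Bob proposes): Alice gets 9 if talks fail, so Bob offers 9 and keeps 91.
Round 4 (Alice proposes): Bob can get 91 next round, worth 0.67 × 91 = 60.97 now. Alice offers 60.97 and keeps 100 − 60.97 = 39.03.
Round 3 (Bob proposes): Alice can get 39.03 next round, worth 0.67 × 39.03 = 26.1501 now, so Bob offers 26.1501, keeping 73.8499.
Round 2 (Alice proposes): Bob can get 73.8499 next round, worth 0.67 × 73.8499 = 49.479433 now. Alice offers 49.479433 and keeps 100 − 49.479433 = 50.520567.
So by rejecting in round 1, Alice gets 50.520567 next round, worth 0.67 × 50.520567 = 33.84877989 now.
Offer 39 ≥ 33.84877989, so Alice accepts.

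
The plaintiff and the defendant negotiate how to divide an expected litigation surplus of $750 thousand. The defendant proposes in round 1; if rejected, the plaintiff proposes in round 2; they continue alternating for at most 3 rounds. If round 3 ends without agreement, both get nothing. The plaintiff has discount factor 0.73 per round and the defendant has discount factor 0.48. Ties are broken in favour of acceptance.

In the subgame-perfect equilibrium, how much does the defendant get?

465.3

Round 3 (the defendant proposes): the plaintiff will accept anything ≥ 0, so the defendant offers 0 and keeps 750.
Round 2 (the plaintiff proposes): the defendant can get 750 next round, worth 0.48 × 750 = 360 now; the plaintiff offers that and keeps 390.
Round 1 (the defendant proposes): the plaintiff can get 390 next round, worth 0.73 × 390 = 284.7 now, so the defendant offers 284.7, keeping 465.3.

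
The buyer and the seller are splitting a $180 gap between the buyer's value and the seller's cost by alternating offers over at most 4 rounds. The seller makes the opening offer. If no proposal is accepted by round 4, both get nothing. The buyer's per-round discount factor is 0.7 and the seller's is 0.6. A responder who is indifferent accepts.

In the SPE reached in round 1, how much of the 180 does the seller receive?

76.68

Round 4 (the buyer proposes): the seller will accept anything ≥ 0, so the buyer offers 0 and keeps 180.
Round 3 (the seller proposes): the buyer can get 180 next round, worth 0.7 × 180 = 126 now; the seller offers that and keeps 54.
Round 2 (the buyer proposes): the seller can get 54 next round, worth 0.6 × 54 = 32.4 now. The buyer offers 32.4 and keeps 180 − 32.4 = 147.6.
Round 1 (the seller proposes): the buyer can get 147.6 next round, worth 0.7 × 147.6 = 103.32 now; the seller offers that and keeps 76.68.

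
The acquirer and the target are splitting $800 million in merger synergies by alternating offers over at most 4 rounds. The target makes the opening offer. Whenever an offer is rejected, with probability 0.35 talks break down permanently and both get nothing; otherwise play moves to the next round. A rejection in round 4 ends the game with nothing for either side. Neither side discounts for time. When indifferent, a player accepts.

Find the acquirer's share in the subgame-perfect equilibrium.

401.7

Round 4 (the acquirer proposes): the target will accept anything ≥ 0, so the acquirer offers 0 and keeps 800.
Round 3 (the target proposes): rejecting gives the acquirer an expected 0.65 × 800 = 520; the target offers that and keeps 280.
Round 2 (the acquirer proposes): rejecting gives the target an expected 0.65 × 280 = 182. The acquirer offers 182 and keeps 800 − 182 = 618.
Round 1 (the target proposes): rejecting gives the acquirer an expected 0.65 × 618 = 401.7. The target offers 401.7 and keeps 800 − 401.7 = 398.3.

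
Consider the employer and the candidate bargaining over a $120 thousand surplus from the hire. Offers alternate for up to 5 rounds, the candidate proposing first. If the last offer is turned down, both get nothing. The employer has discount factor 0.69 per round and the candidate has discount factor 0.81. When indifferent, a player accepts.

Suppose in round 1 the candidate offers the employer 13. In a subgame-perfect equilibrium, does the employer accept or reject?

Work out the employer's continuation value if the offer is rejected.
Round 5 (the candidate proposes): rejection yields 0 for the employer; the candidate offers 0 and keeps 120.
Round 4 (the employer proposes): the candidate can get 120 next round, worth 0.81 × 120 = 97.2 now. The employer offers 97.2 and keeps 120 − 97.2 = 22.8.
Round 3 (the candidate proposes): the employer can get 22.8 next round, worth 0.69 × 22.8 = 15.732 now, so the candidate offers 15.732, keeping 104.268.
Round 2 (the employer proposes): the candidate can get 104.268 next round, worth 0.81 × 104.268 = 84.45708 now; the employer offers that and keeps 35.54292.
So by rejecting in round 1, the employer gets 35.54292 next round, worth 0.69 × 35.54292 = 24.5246148 now.
Offer 13 < 24.5246148, so the employer rejects.

Reject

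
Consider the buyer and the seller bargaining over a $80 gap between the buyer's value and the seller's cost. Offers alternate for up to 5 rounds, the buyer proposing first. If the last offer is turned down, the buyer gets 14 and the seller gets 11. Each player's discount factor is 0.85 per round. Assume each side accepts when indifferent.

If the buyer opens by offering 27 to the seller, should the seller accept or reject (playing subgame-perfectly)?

Accept

Round 5 (the buyer proposes): the seller gets 11 if talks fail, so the buyer offers 11 and keeps 69.
Round 4 (the seller proposes): the buyer can get 69 next round, worth 0.85 × 69 = 58.65 now; the seller offers that and keeps 21.35.
Round 3 (the buyer proposes): the seller can get 21.35 next round, worth 0.85 × 21.35 = 18.1475 now; the buyer offers that and keeps 61.8525.
Round 2 (the seller proposes): the buyer can get 61.8525 next round, worth 0.85 × 61.8525 = 52.574625 now. The seller offers 52.574625 and keeps 80 − 52.574625 = 27.425375.
So by rejecting in round 1, the seller gets 27.425375 next round, worth 0.85 × 27.425375 = 23.31156875 now.
Offer 27 ≥ 23.31156875, so the seller accepts.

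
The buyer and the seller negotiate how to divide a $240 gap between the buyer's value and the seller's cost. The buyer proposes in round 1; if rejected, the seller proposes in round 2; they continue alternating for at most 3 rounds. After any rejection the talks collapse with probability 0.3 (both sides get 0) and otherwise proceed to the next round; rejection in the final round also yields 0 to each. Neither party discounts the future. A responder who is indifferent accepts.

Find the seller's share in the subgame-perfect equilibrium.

50.4

Round 3 (the buyer proposes): the seller will accept anything ≥ 0, so the buyer offers 0 and keeps 240.
Round 2 (the seller proposes): rejecting gives the buyer an expected 0.7 × 240 = 168. The seller offers 168 and keeps 240 − 168 = 72.
Round 1 (the buyer proposes): rejecting gives the seller an expected 0.7 × 72 = 50.4; the buyer offers that and keeps 189.6.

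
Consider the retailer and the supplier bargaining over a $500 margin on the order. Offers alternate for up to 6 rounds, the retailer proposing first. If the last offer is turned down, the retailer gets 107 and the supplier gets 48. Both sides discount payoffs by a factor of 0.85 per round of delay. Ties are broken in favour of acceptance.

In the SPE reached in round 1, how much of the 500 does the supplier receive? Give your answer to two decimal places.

284.19

Work backward from the last round.
Round 6 (the supplier proposes): the retailer gets 107 if talks fail, so the supplier offers 107 and keeps 393.
Round 5 (the retailer proposes): the supplier can get 393 next round, worth 0.85 × 393 = 334.05 now, so the retailer offers 334.05, keeping 165.95.
Round 4 (the supplier proposes): the retailer can get 165.95 next round, worth 0.85 × 165.95 = 141.0575 now; the supplier offers that and keeps 358.9425.
Round 3 (the retailer proposes): the supplier can get 358.9425 next round, worth 0.85 × 358.9425 = 305.101125 now, so the retailer offers 305.101125, keeping 194.898875.
Round 2 (the supplier proposes): the retailer can get 194.898875 next round, worth 0.85 × 194.898875 = 165.66404375 now; the supplier offers that and keeps 334.33595625.
Round 1 (the retailer proposes): the supplier can get 334.33595625 next round, worth 0.85 × 334.33595625 = 284.1855628125 now. The retailer offers 284.1855628125 and keeps 500 − 284.1855628125 = 215.8144371875.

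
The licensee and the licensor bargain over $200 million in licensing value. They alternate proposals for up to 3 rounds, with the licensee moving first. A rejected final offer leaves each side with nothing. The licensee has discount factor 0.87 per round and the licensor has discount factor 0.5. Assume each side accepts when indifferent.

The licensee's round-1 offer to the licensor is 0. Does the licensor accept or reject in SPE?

Reject

Work out the licensor's continuation value if the offer is rejected.
Round 3 (the licensee proposes): the licensor will accept anything ≥ 0, so the licensee offers 0 and keeps 200.
Round 2 (the licensor proposes): the licensee can get 200 next round, worth 0.87 × 200 = 174 now, so the licensor offers 174, keeping 26.
So by rejecting in round 1, the licensor gets 26 next round, worth 0.5 × 26 = 13 now.
Offer 0 < 13, so the licensor rejects.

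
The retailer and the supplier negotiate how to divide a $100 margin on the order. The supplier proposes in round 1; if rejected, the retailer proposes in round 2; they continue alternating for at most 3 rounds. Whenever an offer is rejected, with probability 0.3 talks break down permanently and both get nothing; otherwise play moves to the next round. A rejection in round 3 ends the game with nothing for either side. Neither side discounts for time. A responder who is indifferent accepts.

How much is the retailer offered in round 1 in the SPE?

Round 3 (the supplier proposes): rejection yields 0 for the retailer; the supplier offers 0 and keeps 100.
Round 2 (the retailer proposes): rejecting gives the supplier an expected 0.7 × 100 = 70; the retailer offers that and keeps 30.
Round 1 (the supplier proposes): rejecting gives the retailer an expected 0.7 × 30 = 21, so the supplier offers 21, keeping 79.

21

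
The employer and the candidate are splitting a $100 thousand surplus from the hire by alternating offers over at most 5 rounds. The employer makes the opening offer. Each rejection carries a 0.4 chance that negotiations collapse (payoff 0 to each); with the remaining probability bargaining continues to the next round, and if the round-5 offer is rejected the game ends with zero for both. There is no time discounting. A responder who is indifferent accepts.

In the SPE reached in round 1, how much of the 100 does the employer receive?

67.36

Round 5 (the employer proposes): rejection yields 0 for the candidate; the employer offers 0 and keeps 100.
Round 4 (the candidate proposes): rejecting gives the employer an expected 0.6 × 100 = 60, so the candidate offers 60, keeping 40.
Round 3 (the employer proposes): rejecting gives the candidate an expected 0.6 × 40 = 24; the employer offers that and keeps 76.
Round 2 (the candidate proposes): rejecting gives the employer an expected 0.6 × 76 = 45.6, so the candidate offers 45.6, keeping 54.4.
Round 1 (the employer proposes): rejecting gives the candidate an expected 0.6 × 54.4 = 32.64, so the employer offers 32.64, keeping 67.36.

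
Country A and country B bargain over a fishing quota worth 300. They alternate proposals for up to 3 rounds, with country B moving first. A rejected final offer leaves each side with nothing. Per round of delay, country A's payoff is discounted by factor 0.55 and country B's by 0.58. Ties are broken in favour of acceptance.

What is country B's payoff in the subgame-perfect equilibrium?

By backward induction:
Round 3 (country B proposes): country A will accept anything ≥ 0, so country B offers 0 and keeps 300.
Round 2 (country A proposes): country B can get 300 next round, worth 0.58 × 300 = 174 now, so country A offers 174, keeping 126.
Round 1 (country B proposes): country A can get 126 next round, worth 0.55 × 126 = 69.3 now. Country B offers 69.3 and keeps 300 − 69.3 = 230.7.

230.7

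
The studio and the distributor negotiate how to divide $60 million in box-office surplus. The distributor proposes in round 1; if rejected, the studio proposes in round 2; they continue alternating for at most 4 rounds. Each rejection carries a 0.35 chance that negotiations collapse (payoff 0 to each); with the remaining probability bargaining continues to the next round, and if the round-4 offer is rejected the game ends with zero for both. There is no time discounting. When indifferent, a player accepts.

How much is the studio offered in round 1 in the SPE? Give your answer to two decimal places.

Round 4 (the studio proposes): rejection yields 0 for the distributor; the studio offers 0 and keeps 60.
Round 3 (the distributor proposes): rejecting gives the studio an expected 0.65 × 60 = 39. The distributor offers 39 and keeps 60 − 39 = 21.
Round 2 (the studio proposes): rejecting gives the distributor an expected 0.65 × 21 = 13.65. The studio offers 13.65 and keeps 60 − 13.65 = 46.35.
Round 1 (the distributor proposes): rejecting gives the studio an expected 0.65 × 46.35 = 30.1275. The distributor offers 30.1275 and keeps 60 − 30.1275 = 29.8725.

30.13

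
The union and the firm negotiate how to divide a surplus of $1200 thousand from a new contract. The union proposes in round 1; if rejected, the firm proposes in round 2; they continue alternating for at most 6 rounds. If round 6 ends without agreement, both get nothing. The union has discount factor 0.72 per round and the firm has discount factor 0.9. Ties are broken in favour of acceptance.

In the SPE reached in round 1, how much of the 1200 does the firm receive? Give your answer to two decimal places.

Round 6 (the firm proposes): the union will accept anything ≥ 0, so the firm offers 0 and keeps 1200.
Round 5 (the union proposes): the firm can get 1200 next round, worth 0.9 × 1200 = 1080 now. The union offers 1080 and keeps 1200 − 1080 = 120.
Round 4 (the firm proposes): the union can get 120 next round, worth 0.72 × 120 = 86.4 now. The firm offers 86.4 and keeps 1200 − 86.4 = 1113.6.
Round 3 (the union proposes): the firm can get 1113.6 next round, worth 0.9 × 1113.6 = 1002.24 now, so the union offers 1002.24, keeping 197.76.
Round 2 (the firm proposes): the union can get 197.76 next round, worth 0.72 × 197.76 = 142.3872 now; the firm offers that and keeps 1057.6128.
Round 1 (the union proposes): the firm can get 1057.6128 next round, worth 0.9 × 1057.6128 = 951.85152 now. The union offers 951.85152 and keeps 1200 − 951.85152 = 248.14848.

951.85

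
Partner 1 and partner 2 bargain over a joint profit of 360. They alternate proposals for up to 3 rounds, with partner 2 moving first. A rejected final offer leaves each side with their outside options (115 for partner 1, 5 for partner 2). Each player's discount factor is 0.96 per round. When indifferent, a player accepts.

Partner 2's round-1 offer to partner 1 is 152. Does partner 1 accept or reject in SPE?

Accept

Work out partner 1's continuation value if the offer is rejected.
Round 3 (partner 2 proposes): partner 1 gets 115 if talks fail, so partner 2 offers 115 and keeps 245.
Round 2 (partner 1 proposes): partner 2 can get 245 next round, worth 0.96 × 245 = 235.2 now; partner 1 offers that and keeps 124.8.
So by rejecting in round 1, partner 1 gets 124.8 next round, worth 0.96 × 124.8 = 119.808 now.
Offer 152 ≥ 119.808, so partner 1 accepts.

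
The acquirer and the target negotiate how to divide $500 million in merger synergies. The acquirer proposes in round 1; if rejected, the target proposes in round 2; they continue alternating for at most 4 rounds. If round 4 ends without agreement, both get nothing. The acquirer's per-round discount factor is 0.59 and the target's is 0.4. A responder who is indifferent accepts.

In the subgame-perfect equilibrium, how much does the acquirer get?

370.8

Round 4 (the target proposes): rejection yields 0 for the acquirer; the target offers 0 and keeps 500.
Round 3 (the acquirer proposes): the target can get 500 next round, worth 0.4 × 500 = 200 now, so the acquirer offers 200, keeping 300.
Round 2 (the target proposes): the acquirer can get 300 next round, worth 0.59 × 300 = 177 now; the target offers that and keeps 323.
Round 1 (the acquirer proposes): the target can get 323 next round, worth 0.4 × 323 = 129.2 now. The acquirer offers 129.2 and keeps 500 − 129.2 = 370.8.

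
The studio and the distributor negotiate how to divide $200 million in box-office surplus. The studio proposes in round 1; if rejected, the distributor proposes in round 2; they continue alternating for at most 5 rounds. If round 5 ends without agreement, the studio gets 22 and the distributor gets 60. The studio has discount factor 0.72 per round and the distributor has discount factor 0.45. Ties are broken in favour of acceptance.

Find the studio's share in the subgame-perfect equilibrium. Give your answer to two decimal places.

Round 5 (the studio proposes): the distributor gets 60 if talks fail, so the studio offers 60 and keeps 140.
Round 4 (the distributor proposes): the studio can get 140 next round, worth 0.72 × 140 = 100.8 now, so the distributor offers 100.8, keeping 99.2.
Round 3 (the studio proposes): the distributor can get 99.2 next round, worth 0.45 × 99.2 = 44.64 now, so the studio offers 44.64, keeping 155.36.
Round 2 (the distributor proposes): the studio can get 155.36 next round, worth 0.72 × 155.36 = 111.8592 now; the distributor offers that and keeps 88.1408.
Round 1 (the studio proposes): the distributor can get 88.1408 next round, worth 0.45 × 88.1408 = 39.66336 now; the studio offers that and keeps 160.33664.

160.34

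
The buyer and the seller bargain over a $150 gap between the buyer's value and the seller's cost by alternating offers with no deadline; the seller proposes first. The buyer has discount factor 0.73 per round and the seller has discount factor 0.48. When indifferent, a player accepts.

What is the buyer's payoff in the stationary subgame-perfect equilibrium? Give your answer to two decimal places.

87.65

When the seller proposes, the buyer accepts any offer worth at least 0.73 times what the buyer would get by proposing next round; and vice versa.
This gives x = 150 − 0.73y and y = 150 − 0.48x, where x and y are each side's share when it proposes.
Hence (1 − 0.73·0.48)x = 150(1 − 0.73), i.e. 0.6496·x = 40.5.
x ≈ 62.3461; the buyer's share is 150 − x ≈ 87.6539.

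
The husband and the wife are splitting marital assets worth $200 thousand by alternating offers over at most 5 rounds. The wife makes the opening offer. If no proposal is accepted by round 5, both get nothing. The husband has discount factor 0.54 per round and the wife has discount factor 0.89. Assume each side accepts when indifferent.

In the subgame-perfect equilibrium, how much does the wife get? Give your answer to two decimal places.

182.41

Round 5 (the wife proposes): the husband will accept anything ≥ 0, so the wife offers 0 and keeps 200.
Round 4 (the husband proposes): the wife can get 200 next round, worth 0.89 × 200 = 178 now, so the husband offers 178, keeping 22.
Round 3 (the wife proposes): the husband can get 22 next round, worth 0.54 × 22 = 11.88 now. The wife offers 11.88 and keeps 200 − 11.88 = 188.12.
Round 2 (the husband proposes): the wife can get 188.12 next round, worth 0.89 × 188.12 = 167.4268 now, so the husband offers 167.4268, keeping 32.5732.
Round 1 (the wife proposes): the husband can get 32.5732 next round, worth 0.54 × 32.5732 = 17.589528 now. The wife offers 17.589528 and keeps 200 − 17.589528 = 182.410472.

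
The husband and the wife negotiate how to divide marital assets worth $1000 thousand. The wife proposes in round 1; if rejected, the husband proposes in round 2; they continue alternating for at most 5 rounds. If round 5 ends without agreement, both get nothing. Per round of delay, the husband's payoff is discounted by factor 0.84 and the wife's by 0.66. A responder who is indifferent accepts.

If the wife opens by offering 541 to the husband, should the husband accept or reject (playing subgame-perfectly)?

Accept

Round 5 (the wife proposes): the husband will accept anything ≥ 0, so the wife offers 0 and keeps 1000.
Round 4 (the husband proposes): the wife can get 1000 next round, worth 0.66 × 1000 = 660 now, so the husband offers 660, keeping 340.
Round 3 (the wife proposes): the husband can get 340 next round, worth 0.84 × 340 = 285.6 now. The wife offers 285.6 and keeps 1000 − 285.6 = 714.4.
Round 2 (the husband proposes): the wife can get 714.4 next round, worth 0.66 × 714.4 = 471.504 now; the husband offers that and keeps 528.496.
So by rejecting in round 1, the husband gets 528.496 next round, worth 0.84 × 528.496 = 443.93664 now.
Offer 541 ≥ 443.93664, so the husband accepts.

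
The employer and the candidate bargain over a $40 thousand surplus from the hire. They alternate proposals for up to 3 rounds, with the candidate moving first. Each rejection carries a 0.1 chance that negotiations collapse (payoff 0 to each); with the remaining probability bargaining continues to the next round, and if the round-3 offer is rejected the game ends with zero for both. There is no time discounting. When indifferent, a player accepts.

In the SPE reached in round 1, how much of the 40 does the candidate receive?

Round 3 (the candidate proposes): rejection yields 0 for the employer; the candidate offers 0 and keeps 40.
Round 2 (the employer proposes): rejecting gives the candidate an expected 0.9 × 40 = 36; the employer offers that and keeps 4.
Round 1 (the candidate proposes): rejecting gives the employer an expected 0.9 × 4 = 3.6; the candidate offers that and keeps 36.4.

36.4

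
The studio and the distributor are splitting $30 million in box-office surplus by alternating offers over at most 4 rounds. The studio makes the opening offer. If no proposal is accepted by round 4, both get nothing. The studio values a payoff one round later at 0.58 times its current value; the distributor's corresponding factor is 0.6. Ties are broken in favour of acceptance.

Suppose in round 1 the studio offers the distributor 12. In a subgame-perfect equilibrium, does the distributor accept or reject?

Round 4 (the distributor proposes): rejection yields 0 for the studio; the distributor offers 0 and keeps 30.
Round 3 (the studio proposes): the distributor can get 30 next round, worth 0.6 × 30 = 18 now; the studio offers that and keeps 12.
Round 2 (the distributor proposes): the studio can get 12 next round, worth 0.58 × 12 = 6.96 now, so the distributor offers 6.96, keeping 23.04.
So by rejecting in round 1, the distributor gets 23.04 next round, worth 0.6 × 23.04 = 13.824 now.
Offer 12 < 13.824, so the distributor rejects.

Reject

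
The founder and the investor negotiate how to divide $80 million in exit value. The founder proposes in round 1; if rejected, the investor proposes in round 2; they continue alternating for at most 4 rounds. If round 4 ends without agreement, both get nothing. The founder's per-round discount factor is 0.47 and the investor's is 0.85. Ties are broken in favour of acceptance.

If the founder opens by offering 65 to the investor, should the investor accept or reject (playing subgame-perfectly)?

Round 4 (the investor proposes): rejection yields 0 for the founder; the investor offers 0 and keeps 80.
Round 3 (the founder proposes): the investor can get 80 next round, worth 0.85 × 80 = 68 now. The founder offers 68 and keeps 80 − 68 = 12.
Round 2 (the investor proposes): the founder can get 12 next round, worth 0.47 × 12 = 5.64 now, so the investor offers 5.64, keeping 74.36.
So by rejecting in round 1, the investor gets 74.36 next round, worth 0.85 × 74.36 = 63.206 now.
Offer 65 ≥ 63.206, so the investor accepts.

Accept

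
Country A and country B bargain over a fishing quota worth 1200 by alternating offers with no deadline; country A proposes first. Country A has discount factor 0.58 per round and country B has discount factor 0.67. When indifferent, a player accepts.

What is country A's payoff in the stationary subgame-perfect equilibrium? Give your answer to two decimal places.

In a stationary SPE each proposer offers the other exactly their discounted continuation value.
If country A keeps x when proposing and country B keeps y when proposing, then x = 1200 − 0.67y and y = 1200 − 0.58x.
Solving: x = 1200(1 − 0.67) / (1 − 0.58·0.67) = 396 / 0.6114 ≈ 647.6938.
Country B gets 1200 − 647.6938 ≈ 552.3062.

647.69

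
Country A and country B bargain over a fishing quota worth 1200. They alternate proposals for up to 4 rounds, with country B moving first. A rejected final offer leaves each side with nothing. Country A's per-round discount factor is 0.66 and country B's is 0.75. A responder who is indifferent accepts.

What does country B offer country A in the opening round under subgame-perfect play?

590.04

Round 4 (country A proposes): rejection yields 0 for country B; country A offers 0 and keeps 1200.
Round 3 (country B proposes): country A can get 1200 next round, worth 0.66 × 1200 = 792 now, so country B offers 792, keeping 408.
Round 2 (country A proposes): country B can get 408 next round, worth 0.75 × 408 = 306 now, so country A offers 306, keeping 894.
Round 1 (country B proposes): country A can get 894 next round, worth 0.66 × 894 = 590.04 now, so country B offers 590.04, keeping 609.96.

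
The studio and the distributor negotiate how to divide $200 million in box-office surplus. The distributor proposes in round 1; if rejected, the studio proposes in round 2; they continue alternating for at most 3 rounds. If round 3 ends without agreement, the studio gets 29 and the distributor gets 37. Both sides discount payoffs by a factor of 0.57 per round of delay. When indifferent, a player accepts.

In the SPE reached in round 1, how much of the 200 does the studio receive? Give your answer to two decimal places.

Round 3 (the distributor proposes): the studio gets 29 if talks fail, so the distributor offers 29 and keeps 171.
Round 2 (the studio proposes): the distributor can get 171 next round, worth 0.57 × 171 = 97.47 now. The studio offers 97.47 and keeps 200 − 97.47 = 102.53.
Round 1 (the distributor proposes): the studio can get 102.53 next round, worth 0.57 × 102.53 = 58.4421 now, so the distributor offers 58.4421, keeping 141.5579.

58.44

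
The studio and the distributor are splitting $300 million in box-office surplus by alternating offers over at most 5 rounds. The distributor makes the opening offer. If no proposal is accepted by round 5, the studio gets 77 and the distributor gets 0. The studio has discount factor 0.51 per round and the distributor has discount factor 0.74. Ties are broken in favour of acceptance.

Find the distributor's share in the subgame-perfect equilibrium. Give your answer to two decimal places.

Round 5 (the distributor proposes): the studio gets 77 if talks fail, so the distributor offers 77 and keeps 223.
Round 4 (the studio proposes): the distributor can get 223 next round, worth 0.74 × 223 = 165.02 now, so the studio offers 165.02, keeping 134.98.
Round 3 (the distributor proposes): the studio can get 134.98 next round, worth 0.51 × 134.98 = 68.8398 now; the distributor offers that and keeps 231.1602.
Round 2 (the studio proposes): the distributor can get 231.1602 next round, worth 0.74 × 231.1602 = 171.058548 now. The studio offers 171.058548 and keeps 300 − 171.058548 = 128.941452.
Round 1 (the distributor proposes): the studio can get 128.941452 next round, worth 0.51 × 128.941452 = 65.76014052 now, so the distributor offers 65.76014052, keeping 234.23985948.

234.24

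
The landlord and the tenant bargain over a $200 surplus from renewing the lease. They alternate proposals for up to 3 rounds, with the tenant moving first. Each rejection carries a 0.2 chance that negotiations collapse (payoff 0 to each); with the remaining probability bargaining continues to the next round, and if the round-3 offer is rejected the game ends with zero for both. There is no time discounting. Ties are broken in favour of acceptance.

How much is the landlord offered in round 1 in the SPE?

Round 3 (the tenant proposes): rejection yields 0 for the landlord; the tenant offers 0 and keeps 200.
Round 2 (the landlord proposes): rejecting gives the tenant an expected 0.8 × 200 = 160; the landlord offers that and keeps 40.
Round 1 (the tenant proposes): rejecting gives the landlord an expected 0.8 × 40 = 32, so the tenant offers 32, keeping 168.

32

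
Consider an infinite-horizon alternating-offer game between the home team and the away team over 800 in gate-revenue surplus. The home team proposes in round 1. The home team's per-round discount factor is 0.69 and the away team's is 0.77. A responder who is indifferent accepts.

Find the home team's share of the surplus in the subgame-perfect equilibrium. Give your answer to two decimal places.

392.58

Let x be the home team's share when the home team proposes and y be the away team's share when the away team proposes.
The away team accepts iff offered ≥ 0.77·y, so x = 800 − 0.77y. Symmetrically y = 800 − 0.69x.
Substituting: x = 800 − 0.77(800 − 0.69x), giving x(1 − 0.69·0.77) = 800(1 − 0.77).
So x = 800 × 0.23 / 0.4687 ≈ 392.5752, and the away team receives 800 − x ≈ 407.4248.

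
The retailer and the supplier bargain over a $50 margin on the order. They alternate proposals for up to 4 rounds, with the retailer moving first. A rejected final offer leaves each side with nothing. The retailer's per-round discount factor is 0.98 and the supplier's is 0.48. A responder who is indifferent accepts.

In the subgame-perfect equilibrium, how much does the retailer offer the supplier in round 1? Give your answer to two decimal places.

Round 4 (the supplier proposes): the retailer will accept anything ≥ 0, so the supplier offers 0 and keeps 50.
Round 3 (the retailer proposes): the supplier can get 50 next round, worth 0.48 × 50 = 24 now, so the retailer offers 24, keeping 26.
Round 2 (the supplier proposes): the retailer can get 26 next round, worth 0.98 × 26 = 25.48 now; the supplier offers that and keeps 24.52.
Round 1 (the retailer proposes): the supplier can get 24.52 next round, worth 0.48 × 24.52 = 11.7696 now. The retailer offers 11.7696 and keeps 50 − 11.7696 = 38.2304.

11.77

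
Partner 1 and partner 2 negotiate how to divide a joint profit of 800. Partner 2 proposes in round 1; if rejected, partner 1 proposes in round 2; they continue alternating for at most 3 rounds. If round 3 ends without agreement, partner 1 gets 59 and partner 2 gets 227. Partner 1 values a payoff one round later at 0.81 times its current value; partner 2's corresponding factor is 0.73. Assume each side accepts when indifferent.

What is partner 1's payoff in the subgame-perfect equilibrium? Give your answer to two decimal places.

209.85

Round 3 (partner 2 proposes): partner 1 gets 59 if talks fail, so partner 2 offers 59 and keeps 741.
Round 2 (partner 1 proposes): partner 2 can get 741 next round, worth 0.73 × 741 = 540.93 now. Partner 1 offers 540.93 and keeps 800 − 540.93 = 259.07.
Round 1 (partner 2 proposes): partner 1 can get 259.07 next round, worth 0.81 × 259.07 = 209.8467 now, so partner 2 offers 209.8467, keeping 590.1533.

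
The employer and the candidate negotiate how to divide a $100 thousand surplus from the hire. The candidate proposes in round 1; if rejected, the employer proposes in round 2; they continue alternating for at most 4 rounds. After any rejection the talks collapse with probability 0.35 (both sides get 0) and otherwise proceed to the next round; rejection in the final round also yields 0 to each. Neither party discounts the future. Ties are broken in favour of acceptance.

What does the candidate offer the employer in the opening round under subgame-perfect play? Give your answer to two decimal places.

50.21

Round 4 (the employer proposes): the candidate will accept anything ≥ 0, so the employer offers 0 and keeps 100.
Round 3 (the candidate proposes): rejecting gives the employer an expected 0.65 × 100 = 65. The candidate offers 65 and keeps 100 − 65 = 35.
Round 2 (the employer proposes): rejecting gives the candidate an expected 0.65 × 35 = 22.75. The employer offers 22.75 and keeps 100 − 22.75 = 77.25.
Round 1 (the candidate proposes): rejecting gives the employer an expected 0.65 × 77.25 = 50.2125. The candidate offers 50.2125 and keeps 100 − 50.2125 = 49.7875.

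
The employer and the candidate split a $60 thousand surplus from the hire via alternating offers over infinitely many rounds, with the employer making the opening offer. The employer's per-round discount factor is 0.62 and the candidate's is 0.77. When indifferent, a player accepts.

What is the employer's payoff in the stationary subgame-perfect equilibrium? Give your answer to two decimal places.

26.41

In a stationary SPE each proposer offers the other exactly their discounted continuation value.
If the employer keeps x when proposing and the candidate keeps y when proposing, then x = 60 − 0.77y and y = 60 − 0.62x.
Solving: x = 60(1 − 0.77) / (1 − 0.62·0.77) = 13.8 / 0.5226 ≈ 26.4064.
The candidate gets 60 − 26.4064 ≈ 33.5936.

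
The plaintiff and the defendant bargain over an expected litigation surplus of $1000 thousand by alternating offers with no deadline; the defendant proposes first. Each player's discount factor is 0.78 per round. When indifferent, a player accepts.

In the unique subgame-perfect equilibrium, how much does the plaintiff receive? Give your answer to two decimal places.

In a stationary SPE each proposer offers the other exactly their discounted continuation value.
If the defendant keeps x when proposing and the plaintiff keeps y when proposing, then x = 1000 − 0.78y and y = 1000 − 0.78x.
Solving: x = 1000(1 − 0.78) / (1 − 0.78·0.78) = 220 / 0.3916 ≈ 561.7978.
The plaintiff gets 1000 − 561.7978 ≈ 438.2022.

438.20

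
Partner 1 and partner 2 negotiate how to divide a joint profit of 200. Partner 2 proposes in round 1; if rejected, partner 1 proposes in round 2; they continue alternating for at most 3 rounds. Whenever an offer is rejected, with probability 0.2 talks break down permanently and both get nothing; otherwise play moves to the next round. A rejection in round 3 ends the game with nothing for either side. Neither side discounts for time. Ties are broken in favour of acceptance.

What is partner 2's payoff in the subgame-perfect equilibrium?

168

Round 3 (partner 2 proposes): rejection yields 0 for partner 1; partner 2 offers 0 and keeps 200.
Round 2 (partner 1 proposes): rejecting gives partner 2 an expected 0.8 × 200 = 160; partner 1 offers that and keeps 40.
Round 1 (partner 2 proposes): rejecting gives partner 1 an expected 0.8 × 40 = 32; partner 2 offers that and keeps 168.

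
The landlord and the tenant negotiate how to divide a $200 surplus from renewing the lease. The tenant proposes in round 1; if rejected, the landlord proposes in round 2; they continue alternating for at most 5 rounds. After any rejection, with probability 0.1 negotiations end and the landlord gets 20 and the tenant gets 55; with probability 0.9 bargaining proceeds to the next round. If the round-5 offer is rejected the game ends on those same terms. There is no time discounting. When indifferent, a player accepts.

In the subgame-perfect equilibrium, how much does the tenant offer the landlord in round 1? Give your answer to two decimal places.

40.36

Round 5 (the tenant proposes): the landlord gets 20 if talks fail, so the tenant offers 20 and keeps 180.
Round 4 (the landlord proposes): rejecting gives the tenant an expected 0.9 × 180 + 0.1 × 55 = 167.5. The landlord offers 167.5 and keeps 200 − 167.5 = 32.5.
Round 3 (the tenant proposes): rejecting gives the landlord an expected 0.9 × 32.5 + 0.1 × 20 = 31.25. The tenant offers 31.25 and keeps 200 − 31.25 = 168.75.
Round 2 (the landlord proposes): rejecting gives the tenant an expected 0.9 × 168.75 + 0.1 × 55 = 157.375. The landlord offers 157.375 and keeps 200 − 157.375 = 42.625.
Round 1 (the tenant proposes): rejecting gives the landlord an expected 0.9 × 42.625 + 0.1 × 20 = 40.3625; the tenant offers that and keeps 159.6375.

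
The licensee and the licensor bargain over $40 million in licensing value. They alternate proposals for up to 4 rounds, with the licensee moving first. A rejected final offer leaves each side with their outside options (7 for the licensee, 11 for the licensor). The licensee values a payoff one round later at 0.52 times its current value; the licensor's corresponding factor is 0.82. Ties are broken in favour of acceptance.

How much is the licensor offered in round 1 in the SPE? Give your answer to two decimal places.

Round 4 (the licensor proposes): the licensee gets 7 if talks fail, so the licensor offers 7 and keeps 33.
Round 3 (the licensee proposes): the licensor can get 33 next round, worth 0.82 × 33 = 27.06 now; the licensee offers that and keeps 12.94.
Round 2 (the licensor proposes): the licensee can get 12.94 next round, worth 0.52 × 12.94 = 6.7288 now; the licensor offers that and keeps 33.2712.
Round 1 (the licensee proposes): the licensor can get 33.2712 next round, worth 0.82 × 33.2712 = 27.282384 now, so the licensee offers 27.282384, keeping 12.717616.

27.28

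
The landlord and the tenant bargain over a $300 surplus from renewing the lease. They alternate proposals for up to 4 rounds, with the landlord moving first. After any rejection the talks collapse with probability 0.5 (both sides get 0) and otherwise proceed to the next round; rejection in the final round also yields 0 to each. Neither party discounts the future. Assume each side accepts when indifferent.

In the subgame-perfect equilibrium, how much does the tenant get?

Round 4 (the tenant proposes): the landlord will accept anything ≥ 0, so the tenant offers 0 and keeps 300.
Round 3 (the landlord proposes): rejecting gives the tenant an expected 0.5 × 300 = 150; the landlord offers that and keeps 150.
Round 2 (the tenant proposes): rejecting gives the landlord an expected 0.5 × 150 = 75. The tenant offers 75 and keeps 300 − 75 = 225.
Round 1 (the landlord proposes): rejecting gives the tenant an expected 0.5 × 225 = 112.5. The landlord offers 112.5 and keeps 300 − 112.5 = 187.5.

112.5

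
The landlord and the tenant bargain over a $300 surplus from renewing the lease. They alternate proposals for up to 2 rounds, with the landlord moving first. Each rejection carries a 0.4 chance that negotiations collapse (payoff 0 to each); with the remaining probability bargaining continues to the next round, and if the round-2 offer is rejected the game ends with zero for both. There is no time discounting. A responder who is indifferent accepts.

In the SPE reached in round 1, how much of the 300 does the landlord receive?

Round 2 (the tenant proposes): rejection yields 0 for the landlord; the tenant offers 0 and keeps 300.
Round 1 (the landlord proposes): rejecting gives the tenant an expected 0.6 × 300 = 180, so the landlord offers 180, keeping 120.

120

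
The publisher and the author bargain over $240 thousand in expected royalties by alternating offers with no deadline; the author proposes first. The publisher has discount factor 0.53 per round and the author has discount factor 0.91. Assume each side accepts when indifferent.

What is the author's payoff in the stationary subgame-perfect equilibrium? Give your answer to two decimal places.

217.89

Let x be the author's share when the author proposes and y be the publisher's share when the publisher proposes.
The publisher accepts iff offered ≥ 0.53·y, so x = 240 − 0.53y. Symmetrically y = 240 − 0.91x.
Substituting: x = 240 − 0.53(240 − 0.91x), giving x(1 − 0.91·0.53) = 240(1 − 0.53).
So x = 240 × 0.47 / 0.5177 ≈ 217.8868, and the publisher receives 240 − x ≈ 22.1132.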